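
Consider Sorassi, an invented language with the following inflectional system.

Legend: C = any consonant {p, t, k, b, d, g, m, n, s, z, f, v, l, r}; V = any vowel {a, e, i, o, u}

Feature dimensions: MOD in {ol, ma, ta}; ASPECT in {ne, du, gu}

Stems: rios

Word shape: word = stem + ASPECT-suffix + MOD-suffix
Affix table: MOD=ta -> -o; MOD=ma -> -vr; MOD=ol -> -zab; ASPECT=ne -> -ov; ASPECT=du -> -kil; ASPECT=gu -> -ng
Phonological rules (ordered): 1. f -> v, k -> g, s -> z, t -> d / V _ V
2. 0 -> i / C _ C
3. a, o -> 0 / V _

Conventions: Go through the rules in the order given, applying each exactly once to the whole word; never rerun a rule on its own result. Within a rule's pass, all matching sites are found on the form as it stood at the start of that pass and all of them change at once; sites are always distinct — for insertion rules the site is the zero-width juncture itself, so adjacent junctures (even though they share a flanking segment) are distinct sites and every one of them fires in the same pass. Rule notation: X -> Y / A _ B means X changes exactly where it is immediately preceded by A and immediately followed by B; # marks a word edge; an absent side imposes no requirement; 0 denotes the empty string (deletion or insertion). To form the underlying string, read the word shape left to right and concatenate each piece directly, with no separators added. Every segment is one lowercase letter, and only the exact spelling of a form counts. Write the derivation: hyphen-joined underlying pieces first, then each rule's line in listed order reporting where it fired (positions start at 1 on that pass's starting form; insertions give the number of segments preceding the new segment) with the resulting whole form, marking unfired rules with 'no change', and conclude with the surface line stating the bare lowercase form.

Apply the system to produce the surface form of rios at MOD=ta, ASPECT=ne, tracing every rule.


underlying: rios-ov-o
1. f -> v, k -> g, s -> z, t -> d / V _ V: fires at position(s) 4: riozovo
2. 0 -> i / C _ C: no change
3. a, o -> 0 / V _: fires at position(s) 3: rizovo
surface: rizovo


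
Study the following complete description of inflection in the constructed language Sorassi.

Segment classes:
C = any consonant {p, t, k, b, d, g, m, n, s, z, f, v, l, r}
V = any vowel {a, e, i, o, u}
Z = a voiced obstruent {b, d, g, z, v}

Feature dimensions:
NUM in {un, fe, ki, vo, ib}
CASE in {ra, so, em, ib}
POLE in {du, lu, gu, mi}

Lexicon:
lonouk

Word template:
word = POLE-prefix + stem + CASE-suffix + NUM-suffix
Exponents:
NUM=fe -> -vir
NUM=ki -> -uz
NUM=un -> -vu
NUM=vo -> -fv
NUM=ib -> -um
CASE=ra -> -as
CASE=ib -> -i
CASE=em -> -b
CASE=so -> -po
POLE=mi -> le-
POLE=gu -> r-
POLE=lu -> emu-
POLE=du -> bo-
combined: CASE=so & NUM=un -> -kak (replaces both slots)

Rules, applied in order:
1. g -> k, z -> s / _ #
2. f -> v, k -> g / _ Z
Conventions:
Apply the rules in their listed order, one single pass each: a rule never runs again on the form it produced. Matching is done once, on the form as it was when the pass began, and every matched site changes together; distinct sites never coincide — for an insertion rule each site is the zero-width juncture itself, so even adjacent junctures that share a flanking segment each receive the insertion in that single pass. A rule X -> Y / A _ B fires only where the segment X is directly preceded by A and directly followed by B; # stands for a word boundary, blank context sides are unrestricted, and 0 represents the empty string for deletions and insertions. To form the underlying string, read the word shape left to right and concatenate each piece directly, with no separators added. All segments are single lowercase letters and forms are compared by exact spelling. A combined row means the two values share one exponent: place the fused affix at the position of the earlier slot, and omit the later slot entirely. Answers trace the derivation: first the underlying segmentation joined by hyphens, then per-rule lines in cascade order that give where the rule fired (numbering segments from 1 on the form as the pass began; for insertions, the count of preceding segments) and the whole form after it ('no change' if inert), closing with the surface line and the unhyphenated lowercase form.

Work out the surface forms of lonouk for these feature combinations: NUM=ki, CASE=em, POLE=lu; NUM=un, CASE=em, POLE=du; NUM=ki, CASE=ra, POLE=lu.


cell NUM=ki, CASE=em, POLE=lu:
underlying: emu-lonouk-b-uz
1. g -> k, z -> s / _ #: fires at position(s) 12: emulonoukbus
2. f -> v, k -> g / _ Z: fires at position(s) 9: emulonougbus
surface: emulonougbus

cell NUM=un, CASE=em, POLE=du:
underlying: bo-lonouk-b-vu
1. g -> k, z -> s / _ #: no change
2. f -> v, k -> g / _ Z: fires at position(s) 8: bolonougbvu
surface: bolonougbvu

cell NUM=ki, CASE=ra, POLE=lu:
underlying: emu-lonouk-as-uz
1. g -> k, z -> s / _ #: fires at position(s) 13: emulonoukasus
2. f -> v, k -> g / _ Z: no change
surface: emulonoukasus


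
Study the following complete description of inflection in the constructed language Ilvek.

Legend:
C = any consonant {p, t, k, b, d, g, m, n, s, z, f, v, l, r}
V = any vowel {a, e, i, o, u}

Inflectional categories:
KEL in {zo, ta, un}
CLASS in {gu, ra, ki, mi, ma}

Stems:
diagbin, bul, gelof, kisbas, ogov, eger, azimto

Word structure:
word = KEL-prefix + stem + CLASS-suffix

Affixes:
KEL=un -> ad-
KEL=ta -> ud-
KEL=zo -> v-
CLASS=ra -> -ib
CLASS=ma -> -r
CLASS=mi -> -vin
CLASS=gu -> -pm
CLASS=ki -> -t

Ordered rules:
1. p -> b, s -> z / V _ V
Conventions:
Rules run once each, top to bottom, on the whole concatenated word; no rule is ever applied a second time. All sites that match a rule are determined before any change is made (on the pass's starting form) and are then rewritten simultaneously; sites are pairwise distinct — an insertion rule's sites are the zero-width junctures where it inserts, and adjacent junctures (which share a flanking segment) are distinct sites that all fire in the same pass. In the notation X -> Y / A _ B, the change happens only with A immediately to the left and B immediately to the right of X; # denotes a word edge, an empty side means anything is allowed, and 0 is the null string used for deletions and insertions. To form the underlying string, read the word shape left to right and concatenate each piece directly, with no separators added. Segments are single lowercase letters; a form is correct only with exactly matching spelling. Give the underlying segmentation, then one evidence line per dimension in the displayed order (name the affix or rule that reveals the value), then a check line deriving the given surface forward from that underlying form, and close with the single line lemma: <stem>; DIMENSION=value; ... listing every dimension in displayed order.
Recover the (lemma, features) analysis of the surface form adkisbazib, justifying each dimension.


underlying: ad-kisbas-ib
KEL=un - signalled by the affix ad-
CLASS=ra - signalled by the affix -ib
check: adkisbasib -> adkisbazib
lemma: kisbas; KEL=un; CLASS=ra


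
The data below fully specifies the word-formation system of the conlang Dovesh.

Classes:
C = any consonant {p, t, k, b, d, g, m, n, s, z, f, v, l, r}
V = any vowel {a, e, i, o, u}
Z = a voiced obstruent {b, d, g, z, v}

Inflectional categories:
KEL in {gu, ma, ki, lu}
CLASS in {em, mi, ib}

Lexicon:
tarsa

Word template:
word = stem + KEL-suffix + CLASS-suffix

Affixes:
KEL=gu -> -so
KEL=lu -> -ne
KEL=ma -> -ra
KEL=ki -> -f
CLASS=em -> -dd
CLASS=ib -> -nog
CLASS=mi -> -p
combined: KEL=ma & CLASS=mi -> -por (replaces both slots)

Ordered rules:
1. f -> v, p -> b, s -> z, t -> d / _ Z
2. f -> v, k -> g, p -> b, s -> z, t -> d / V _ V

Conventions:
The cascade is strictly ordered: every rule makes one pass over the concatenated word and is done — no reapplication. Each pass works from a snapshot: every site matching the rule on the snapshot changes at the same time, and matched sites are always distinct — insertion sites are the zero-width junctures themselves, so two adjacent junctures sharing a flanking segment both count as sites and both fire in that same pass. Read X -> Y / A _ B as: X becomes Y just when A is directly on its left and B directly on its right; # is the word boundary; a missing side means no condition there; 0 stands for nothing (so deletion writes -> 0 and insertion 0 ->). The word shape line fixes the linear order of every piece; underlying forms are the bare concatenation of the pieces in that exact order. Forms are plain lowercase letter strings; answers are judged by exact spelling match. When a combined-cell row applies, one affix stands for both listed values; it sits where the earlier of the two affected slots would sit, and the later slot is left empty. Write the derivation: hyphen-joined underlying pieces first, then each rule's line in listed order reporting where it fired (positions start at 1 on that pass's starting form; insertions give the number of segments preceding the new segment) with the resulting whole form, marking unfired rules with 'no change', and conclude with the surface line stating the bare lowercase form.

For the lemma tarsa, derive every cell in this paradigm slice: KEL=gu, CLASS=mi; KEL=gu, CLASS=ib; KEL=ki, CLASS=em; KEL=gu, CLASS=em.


cell KEL=gu, CLASS=mi:
underlying: tarsa-so-p
1. f -> v, p -> b, s -> z, t -> d / _ Z: no change
2. f -> v, k -> g, p -> b, s -> z, t -> d / V _ V: fires at position(s) 6: tarsazop
surface: tarsazop

cell KEL=gu, CLASS=ib:
underlying: tarsa-so-nog
1. f -> v, p -> b, s -> z, t -> d / _ Z: no change
2. f -> v, k -> g, p -> b, s -> z, t -> d / V _ V: fires at position(s) 6: tarsazonog
surface: tarsazonog

cell KEL=ki, CLASS=em:
underlying: tarsa-f-dd
1. f -> v, p -> b, s -> z, t -> d / _ Z: fires at position(s) 6: tarsavdd
2. f -> v, k -> g, p -> b, s -> z, t -> d / V _ V: no change
surface: tarsavdd

cell KEL=gu, CLASS=em:
underlying: tarsa-so-dd
1. f -> v, p -> b, s -> z, t -> d / _ Z: no change
2. f -> v, k -> g, p -> b, s -> z, t -> d / V _ V: fires at position(s) 6: tarsazodd
surface: tarsazodd


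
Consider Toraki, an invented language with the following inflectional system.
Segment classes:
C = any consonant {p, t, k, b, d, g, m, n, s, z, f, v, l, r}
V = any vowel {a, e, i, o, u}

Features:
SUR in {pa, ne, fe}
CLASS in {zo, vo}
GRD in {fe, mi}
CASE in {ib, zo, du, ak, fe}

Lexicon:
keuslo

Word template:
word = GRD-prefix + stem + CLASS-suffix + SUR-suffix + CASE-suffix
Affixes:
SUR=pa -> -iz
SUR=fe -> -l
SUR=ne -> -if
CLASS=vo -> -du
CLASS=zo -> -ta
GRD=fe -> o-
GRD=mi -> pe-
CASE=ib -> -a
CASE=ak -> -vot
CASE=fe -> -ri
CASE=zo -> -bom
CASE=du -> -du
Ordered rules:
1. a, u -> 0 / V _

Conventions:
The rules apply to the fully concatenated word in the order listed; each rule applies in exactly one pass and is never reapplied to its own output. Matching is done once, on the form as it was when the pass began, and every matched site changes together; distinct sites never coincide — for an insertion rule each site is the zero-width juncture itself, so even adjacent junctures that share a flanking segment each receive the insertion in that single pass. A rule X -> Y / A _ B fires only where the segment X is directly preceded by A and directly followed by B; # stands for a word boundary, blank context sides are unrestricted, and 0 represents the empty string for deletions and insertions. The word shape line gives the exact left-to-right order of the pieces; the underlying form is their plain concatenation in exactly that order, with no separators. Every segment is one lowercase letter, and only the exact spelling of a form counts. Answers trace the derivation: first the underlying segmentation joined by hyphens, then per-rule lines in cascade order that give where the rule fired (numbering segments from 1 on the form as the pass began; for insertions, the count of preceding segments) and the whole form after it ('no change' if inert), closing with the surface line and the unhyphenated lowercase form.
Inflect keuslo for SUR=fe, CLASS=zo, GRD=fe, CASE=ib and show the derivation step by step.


underlying: o-keuslo-ta-l-a
1. a, u -> 0 / V _: fires at position(s) 4: okeslotala
surface: okeslotala


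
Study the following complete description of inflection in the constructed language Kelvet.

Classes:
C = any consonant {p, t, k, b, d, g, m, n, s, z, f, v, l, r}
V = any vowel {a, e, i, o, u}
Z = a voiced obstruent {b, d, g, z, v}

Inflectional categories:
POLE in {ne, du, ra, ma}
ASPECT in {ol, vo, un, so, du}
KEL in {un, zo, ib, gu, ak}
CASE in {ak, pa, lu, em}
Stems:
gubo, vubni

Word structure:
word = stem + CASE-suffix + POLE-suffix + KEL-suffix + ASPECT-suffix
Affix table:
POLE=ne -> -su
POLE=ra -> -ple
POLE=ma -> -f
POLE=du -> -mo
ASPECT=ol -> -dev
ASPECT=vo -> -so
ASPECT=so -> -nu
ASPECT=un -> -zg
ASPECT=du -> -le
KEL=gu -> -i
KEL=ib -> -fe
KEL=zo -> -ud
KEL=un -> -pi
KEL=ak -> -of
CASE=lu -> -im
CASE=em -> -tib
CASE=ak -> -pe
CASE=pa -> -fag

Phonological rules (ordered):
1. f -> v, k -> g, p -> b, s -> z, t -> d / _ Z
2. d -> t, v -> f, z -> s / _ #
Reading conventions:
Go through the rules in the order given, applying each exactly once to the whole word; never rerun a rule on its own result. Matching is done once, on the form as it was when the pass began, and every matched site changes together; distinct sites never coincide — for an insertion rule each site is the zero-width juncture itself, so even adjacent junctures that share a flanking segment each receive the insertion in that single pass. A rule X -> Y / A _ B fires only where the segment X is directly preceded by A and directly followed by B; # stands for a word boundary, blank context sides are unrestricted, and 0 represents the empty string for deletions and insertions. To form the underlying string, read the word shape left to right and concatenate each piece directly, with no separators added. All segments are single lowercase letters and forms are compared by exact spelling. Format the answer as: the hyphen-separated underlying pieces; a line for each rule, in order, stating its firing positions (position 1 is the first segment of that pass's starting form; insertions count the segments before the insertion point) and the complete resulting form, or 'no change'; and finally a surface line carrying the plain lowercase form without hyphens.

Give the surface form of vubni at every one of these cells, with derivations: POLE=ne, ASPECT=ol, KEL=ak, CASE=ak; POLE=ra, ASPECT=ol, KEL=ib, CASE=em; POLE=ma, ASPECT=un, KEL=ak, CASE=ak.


cell POLE=ne, ASPECT=ol, KEL=ak, CASE=ak:
underlying: vubni-pe-su-of-dev
1. f -> v, k -> g, p -> b, s -> z, t -> d / _ Z: fires at position(s) 11: vubnipesuovdev
2. d -> t, v -> f, z -> s / _ #: fires at position(s) 14: vubnipesuovdef
surface: vubnipesuovdef

cell POLE=ra, ASPECT=ol, KEL=ib, CASE=em:
underlying: vubni-tib-ple-fe-dev
1. f -> v, k -> g, p -> b, s -> z, t -> d / _ Z: no change
2. d -> t, v -> f, z -> s / _ #: fires at position(s) 16: vubnitibplefedef
surface: vubnitibplefedef

cell POLE=ma, ASPECT=un, KEL=ak, CASE=ak:
underlying: vubni-pe-f-of-zg
1. f -> v, k -> g, p -> b, s -> z, t -> d / _ Z: fires at position(s) 10: vubnipefovzg
2. d -> t, v -> f, z -> s / _ #: no change
surface: vubnipefovzg


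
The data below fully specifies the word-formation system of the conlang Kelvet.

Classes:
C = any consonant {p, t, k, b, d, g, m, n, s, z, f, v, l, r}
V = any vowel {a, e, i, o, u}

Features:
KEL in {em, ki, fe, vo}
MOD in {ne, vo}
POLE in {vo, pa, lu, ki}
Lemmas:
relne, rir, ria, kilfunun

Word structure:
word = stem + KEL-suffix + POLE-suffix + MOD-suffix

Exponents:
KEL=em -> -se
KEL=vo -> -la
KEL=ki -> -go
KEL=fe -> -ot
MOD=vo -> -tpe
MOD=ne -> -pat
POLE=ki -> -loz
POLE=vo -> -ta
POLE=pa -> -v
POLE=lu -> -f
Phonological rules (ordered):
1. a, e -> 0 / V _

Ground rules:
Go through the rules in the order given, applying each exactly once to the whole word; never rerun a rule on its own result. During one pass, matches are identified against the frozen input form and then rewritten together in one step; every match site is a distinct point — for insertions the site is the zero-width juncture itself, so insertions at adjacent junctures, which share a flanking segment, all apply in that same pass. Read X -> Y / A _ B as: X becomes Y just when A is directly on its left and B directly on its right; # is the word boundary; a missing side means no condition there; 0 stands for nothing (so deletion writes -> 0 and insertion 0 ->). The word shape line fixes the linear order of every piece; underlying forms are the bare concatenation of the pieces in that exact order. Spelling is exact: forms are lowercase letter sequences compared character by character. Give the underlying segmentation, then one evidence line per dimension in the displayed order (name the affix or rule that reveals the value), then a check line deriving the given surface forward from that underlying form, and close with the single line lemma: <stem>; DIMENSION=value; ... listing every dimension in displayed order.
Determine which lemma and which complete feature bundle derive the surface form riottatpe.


underlying: ria-ot-ta-tpe
KEL=fe - signalled by the affix -ot
MOD=vo - signalled by the affix -tpe
POLE=vo - signalled by the affix -ta
check: riaottatpe -> riottatpe
lemma: ria; KEL=fe; MOD=vo; POLE=vo


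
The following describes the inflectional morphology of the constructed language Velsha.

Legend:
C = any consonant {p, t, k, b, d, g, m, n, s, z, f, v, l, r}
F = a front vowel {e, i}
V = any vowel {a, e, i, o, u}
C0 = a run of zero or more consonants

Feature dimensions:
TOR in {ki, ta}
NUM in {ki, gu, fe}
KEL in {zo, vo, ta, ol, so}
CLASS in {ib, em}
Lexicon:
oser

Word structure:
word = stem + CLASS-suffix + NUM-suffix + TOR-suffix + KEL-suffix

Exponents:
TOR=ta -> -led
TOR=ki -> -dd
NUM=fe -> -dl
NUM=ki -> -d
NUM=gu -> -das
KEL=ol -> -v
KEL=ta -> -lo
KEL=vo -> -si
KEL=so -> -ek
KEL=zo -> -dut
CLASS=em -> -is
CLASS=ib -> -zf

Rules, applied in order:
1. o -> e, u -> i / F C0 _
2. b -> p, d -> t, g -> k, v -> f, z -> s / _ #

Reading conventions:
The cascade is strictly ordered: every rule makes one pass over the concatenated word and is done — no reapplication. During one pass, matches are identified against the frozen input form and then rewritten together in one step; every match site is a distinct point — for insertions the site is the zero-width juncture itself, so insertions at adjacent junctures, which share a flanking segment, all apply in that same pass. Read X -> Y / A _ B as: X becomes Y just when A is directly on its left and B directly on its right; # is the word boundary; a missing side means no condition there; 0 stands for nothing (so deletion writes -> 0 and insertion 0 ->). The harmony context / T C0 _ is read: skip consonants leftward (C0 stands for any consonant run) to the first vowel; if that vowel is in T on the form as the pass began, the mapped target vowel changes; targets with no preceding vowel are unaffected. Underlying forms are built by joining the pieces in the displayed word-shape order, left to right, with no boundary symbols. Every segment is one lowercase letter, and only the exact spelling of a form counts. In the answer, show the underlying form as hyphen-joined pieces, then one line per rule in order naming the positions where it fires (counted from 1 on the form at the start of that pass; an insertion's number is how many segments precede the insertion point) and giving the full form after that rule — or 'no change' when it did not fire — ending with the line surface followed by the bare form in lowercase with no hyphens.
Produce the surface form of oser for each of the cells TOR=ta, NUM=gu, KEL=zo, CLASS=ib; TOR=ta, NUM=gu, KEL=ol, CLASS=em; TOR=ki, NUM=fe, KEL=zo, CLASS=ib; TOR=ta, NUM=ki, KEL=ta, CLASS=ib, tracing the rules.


cell TOR=ta, NUM=gu, KEL=zo, CLASS=ib:
underlying: oser-zf-das-led-dut
1. o -> e, u -> i / F C0 _: fires at position(s) 14: oserzfdasleddit
2. b -> p, d -> t, g -> k, v -> f, z -> s / _ #: no change
surface: oserzfdasleddit

cell TOR=ta, NUM=gu, KEL=ol, CLASS=em:
underlying: oser-is-das-led-v
1. o -> e, u -> i / F C0 _: no change
2. b -> p, d -> t, g -> k, v -> f, z -> s / _ #: fires at position(s) 13: oserisdasledf
surface: oserisdasledf

cell TOR=ki, NUM=fe, KEL=zo, CLASS=ib:
underlying: oser-zf-dl-dd-dut
1. o -> e, u -> i / F C0 _: fires at position(s) 12: oserzfdldddit
2. b -> p, d -> t, g -> k, v -> f, z -> s / _ #: no change
surface: oserzfdldddit

cell TOR=ta, NUM=ki, KEL=ta, CLASS=ib:
underlying: oser-zf-d-led-lo
1. o -> e, u -> i / F C0 _: fires at position(s) 12: oserzfdledle
2. b -> p, d -> t, g -> k, v -> f, z -> s / _ #: no change
surface: oserzfdledle


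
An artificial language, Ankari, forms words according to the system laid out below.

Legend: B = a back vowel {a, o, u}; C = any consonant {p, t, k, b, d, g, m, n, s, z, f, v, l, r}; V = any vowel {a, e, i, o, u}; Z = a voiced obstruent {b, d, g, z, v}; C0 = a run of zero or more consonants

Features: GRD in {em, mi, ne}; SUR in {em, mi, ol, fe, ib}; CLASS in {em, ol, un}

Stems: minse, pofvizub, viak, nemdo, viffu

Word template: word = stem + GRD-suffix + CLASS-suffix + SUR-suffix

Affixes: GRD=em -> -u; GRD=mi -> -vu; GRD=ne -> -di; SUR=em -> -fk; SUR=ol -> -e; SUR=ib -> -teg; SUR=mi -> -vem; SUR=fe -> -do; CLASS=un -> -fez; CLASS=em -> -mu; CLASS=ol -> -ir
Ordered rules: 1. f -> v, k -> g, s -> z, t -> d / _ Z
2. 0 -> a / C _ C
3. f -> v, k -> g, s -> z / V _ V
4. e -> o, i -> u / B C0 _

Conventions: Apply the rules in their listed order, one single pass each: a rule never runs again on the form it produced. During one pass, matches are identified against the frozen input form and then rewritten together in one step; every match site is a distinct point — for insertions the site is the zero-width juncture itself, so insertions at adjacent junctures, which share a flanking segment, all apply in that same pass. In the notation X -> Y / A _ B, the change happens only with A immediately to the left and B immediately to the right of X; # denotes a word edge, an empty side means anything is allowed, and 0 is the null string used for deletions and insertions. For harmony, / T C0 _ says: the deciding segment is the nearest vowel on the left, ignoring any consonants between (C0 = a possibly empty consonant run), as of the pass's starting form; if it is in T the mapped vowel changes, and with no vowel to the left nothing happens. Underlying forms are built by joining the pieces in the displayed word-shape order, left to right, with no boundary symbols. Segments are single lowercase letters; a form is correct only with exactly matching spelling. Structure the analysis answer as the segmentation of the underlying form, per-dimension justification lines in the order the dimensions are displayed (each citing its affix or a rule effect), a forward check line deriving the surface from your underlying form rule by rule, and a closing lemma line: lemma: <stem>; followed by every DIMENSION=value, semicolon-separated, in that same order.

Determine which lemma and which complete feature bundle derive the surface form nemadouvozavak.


underlying: nemdo-u-fez-fk
GRD=em - signalled by the affix -u
SUR=em - signalled by the affix -fk
CLASS=un - signalled by the affix -fez
check: nemdoufezfk -> nemdoufezfk -> nemadoufezafak -> nemadouvezavak -> nemadouvozavak
lemma: nemdo; GRD=em; SUR=em; CLASS=un


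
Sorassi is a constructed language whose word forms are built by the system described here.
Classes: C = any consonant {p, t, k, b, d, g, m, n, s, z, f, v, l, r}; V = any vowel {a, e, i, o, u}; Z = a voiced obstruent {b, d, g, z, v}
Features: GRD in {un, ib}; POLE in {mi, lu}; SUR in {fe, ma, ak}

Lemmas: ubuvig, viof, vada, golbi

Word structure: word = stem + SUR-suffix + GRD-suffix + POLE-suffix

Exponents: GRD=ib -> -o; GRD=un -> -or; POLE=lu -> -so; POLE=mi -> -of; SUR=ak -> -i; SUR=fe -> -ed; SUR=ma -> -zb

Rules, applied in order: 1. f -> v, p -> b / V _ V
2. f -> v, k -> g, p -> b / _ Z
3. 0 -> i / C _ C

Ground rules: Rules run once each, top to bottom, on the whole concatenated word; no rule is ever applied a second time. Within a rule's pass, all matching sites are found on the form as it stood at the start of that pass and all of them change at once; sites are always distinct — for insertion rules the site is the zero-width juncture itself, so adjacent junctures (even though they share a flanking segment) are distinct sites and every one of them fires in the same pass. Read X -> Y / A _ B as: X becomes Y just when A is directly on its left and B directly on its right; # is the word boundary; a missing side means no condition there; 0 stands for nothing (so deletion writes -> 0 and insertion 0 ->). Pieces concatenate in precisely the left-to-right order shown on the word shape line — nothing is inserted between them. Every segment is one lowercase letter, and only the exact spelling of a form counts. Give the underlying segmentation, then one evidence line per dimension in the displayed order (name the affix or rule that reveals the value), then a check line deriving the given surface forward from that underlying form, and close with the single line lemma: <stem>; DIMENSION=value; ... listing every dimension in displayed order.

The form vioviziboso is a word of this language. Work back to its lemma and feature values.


underlying: viof-zb-o-so
GRD=ib - signalled by the affix -o
POLE=lu - signalled by the affix -so
SUR=ma - signalled by the affix -zb
check: viofzboso -> viofzboso -> viovzboso -> vioviziboso
lemma: viof; GRD=ib; POLE=lu; SUR=ma


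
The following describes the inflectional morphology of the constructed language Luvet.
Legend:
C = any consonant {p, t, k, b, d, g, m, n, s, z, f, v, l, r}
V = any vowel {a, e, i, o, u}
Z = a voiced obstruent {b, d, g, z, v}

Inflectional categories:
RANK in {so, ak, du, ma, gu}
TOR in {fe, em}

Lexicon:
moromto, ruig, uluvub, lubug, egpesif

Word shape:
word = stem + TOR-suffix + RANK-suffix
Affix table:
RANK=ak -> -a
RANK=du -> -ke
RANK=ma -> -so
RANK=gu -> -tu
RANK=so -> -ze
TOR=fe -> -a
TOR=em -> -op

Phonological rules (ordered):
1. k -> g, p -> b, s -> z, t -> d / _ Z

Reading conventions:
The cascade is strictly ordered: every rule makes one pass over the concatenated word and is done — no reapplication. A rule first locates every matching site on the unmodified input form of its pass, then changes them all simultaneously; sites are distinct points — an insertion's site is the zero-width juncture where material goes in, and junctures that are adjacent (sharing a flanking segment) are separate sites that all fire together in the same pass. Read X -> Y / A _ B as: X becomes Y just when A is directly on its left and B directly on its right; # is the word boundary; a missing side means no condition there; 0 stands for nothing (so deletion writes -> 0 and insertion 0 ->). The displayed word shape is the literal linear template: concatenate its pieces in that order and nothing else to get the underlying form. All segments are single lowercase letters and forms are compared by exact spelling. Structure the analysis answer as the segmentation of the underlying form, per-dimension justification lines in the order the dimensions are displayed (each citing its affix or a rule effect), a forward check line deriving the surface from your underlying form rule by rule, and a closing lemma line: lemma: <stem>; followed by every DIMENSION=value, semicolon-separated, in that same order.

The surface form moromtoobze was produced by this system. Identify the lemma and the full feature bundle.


underlying: moromto-op-ze
RANK=so - signalled by the affix -ze
TOR=em - signalled by the affix -op
check: moromtoopze -> moromtoobze
lemma: moromto; RANK=so; TOR=em


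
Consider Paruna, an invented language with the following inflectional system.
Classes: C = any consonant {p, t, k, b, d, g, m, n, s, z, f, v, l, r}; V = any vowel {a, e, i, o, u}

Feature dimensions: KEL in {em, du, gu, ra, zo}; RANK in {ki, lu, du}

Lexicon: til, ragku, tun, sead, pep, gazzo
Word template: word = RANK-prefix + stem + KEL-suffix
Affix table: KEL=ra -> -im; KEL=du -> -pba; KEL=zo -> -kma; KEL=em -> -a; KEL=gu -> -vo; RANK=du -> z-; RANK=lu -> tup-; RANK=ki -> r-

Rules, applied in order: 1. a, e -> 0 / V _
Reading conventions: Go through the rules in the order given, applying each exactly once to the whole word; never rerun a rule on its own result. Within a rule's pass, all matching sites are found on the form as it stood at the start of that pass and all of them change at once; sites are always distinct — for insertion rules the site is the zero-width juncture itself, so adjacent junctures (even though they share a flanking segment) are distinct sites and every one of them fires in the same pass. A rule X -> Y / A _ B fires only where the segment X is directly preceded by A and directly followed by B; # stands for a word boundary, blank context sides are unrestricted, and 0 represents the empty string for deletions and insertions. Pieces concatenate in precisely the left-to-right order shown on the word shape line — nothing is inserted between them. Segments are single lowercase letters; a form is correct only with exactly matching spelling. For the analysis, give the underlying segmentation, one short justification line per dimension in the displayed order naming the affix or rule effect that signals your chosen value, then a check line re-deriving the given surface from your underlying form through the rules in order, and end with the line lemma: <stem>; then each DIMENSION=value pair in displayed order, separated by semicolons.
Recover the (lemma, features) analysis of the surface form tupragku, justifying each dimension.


underlying: tup-ragku-a
KEL=em - signalled by the affix -a
RANK=lu - signalled by the affix tup-
check: tupragkua -> tupragku
lemma: ragku; KEL=em; RANK=lu


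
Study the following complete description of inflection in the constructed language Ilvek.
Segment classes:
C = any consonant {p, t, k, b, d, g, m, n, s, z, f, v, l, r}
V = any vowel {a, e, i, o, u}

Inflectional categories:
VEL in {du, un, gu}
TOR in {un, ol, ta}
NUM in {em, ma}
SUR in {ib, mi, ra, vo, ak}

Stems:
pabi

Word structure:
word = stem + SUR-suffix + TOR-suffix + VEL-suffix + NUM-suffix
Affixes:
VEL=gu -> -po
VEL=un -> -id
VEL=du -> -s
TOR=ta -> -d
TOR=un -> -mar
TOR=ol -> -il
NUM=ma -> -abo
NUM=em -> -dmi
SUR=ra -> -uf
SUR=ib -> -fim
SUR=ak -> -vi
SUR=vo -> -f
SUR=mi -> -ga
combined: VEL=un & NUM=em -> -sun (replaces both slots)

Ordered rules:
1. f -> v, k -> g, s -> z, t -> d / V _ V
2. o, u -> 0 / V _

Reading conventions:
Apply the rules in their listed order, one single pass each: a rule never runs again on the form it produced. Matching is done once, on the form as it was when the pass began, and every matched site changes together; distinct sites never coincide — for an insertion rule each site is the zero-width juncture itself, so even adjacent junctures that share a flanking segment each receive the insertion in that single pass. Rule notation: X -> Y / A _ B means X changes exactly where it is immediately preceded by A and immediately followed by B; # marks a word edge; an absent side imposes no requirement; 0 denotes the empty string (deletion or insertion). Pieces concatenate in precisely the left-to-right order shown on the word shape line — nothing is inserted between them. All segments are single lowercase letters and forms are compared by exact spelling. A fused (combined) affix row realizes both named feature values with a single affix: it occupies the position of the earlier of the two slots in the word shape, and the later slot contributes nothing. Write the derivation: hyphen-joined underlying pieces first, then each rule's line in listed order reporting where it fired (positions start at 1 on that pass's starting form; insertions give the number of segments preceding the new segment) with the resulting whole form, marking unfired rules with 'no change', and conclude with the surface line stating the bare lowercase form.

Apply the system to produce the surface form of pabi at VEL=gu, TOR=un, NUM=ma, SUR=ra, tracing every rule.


underlying: pabi-uf-mar-po-abo
1. f -> v, k -> g, s -> z, t -> d / V _ V: no change
2. o, u -> 0 / V _: fires at position(s) 5: pabifmarpoabo
surface: pabifmarpoabo


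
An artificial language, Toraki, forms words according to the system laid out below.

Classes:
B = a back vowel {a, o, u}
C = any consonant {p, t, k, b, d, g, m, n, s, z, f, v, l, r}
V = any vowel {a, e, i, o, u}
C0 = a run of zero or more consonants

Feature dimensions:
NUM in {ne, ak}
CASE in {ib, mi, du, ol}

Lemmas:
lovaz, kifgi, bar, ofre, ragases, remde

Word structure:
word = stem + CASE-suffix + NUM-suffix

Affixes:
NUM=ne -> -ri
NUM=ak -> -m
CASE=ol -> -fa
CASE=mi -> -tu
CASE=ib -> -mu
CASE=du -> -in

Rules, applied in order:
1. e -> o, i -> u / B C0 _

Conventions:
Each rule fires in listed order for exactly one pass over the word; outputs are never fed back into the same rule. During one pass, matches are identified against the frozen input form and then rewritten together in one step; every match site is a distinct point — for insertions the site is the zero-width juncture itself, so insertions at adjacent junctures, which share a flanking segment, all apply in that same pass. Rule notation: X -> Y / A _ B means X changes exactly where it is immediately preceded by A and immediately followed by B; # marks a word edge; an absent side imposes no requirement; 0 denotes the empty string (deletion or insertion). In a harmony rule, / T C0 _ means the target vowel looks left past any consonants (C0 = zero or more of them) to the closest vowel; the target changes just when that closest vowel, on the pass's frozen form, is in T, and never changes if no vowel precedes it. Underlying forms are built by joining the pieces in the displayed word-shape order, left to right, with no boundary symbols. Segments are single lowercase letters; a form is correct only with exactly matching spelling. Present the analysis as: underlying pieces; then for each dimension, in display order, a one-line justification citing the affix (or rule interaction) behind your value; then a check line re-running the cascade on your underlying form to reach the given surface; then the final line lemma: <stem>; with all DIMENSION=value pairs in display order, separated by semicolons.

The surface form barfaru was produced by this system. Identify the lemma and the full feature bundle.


underlying: bar-fa-ri
NUM=ne - signalled by the affix -ri
CASE=ol - signalled by the affix -fa
check: barfari -> barfaru
lemma: bar; NUM=ne; CASE=ol


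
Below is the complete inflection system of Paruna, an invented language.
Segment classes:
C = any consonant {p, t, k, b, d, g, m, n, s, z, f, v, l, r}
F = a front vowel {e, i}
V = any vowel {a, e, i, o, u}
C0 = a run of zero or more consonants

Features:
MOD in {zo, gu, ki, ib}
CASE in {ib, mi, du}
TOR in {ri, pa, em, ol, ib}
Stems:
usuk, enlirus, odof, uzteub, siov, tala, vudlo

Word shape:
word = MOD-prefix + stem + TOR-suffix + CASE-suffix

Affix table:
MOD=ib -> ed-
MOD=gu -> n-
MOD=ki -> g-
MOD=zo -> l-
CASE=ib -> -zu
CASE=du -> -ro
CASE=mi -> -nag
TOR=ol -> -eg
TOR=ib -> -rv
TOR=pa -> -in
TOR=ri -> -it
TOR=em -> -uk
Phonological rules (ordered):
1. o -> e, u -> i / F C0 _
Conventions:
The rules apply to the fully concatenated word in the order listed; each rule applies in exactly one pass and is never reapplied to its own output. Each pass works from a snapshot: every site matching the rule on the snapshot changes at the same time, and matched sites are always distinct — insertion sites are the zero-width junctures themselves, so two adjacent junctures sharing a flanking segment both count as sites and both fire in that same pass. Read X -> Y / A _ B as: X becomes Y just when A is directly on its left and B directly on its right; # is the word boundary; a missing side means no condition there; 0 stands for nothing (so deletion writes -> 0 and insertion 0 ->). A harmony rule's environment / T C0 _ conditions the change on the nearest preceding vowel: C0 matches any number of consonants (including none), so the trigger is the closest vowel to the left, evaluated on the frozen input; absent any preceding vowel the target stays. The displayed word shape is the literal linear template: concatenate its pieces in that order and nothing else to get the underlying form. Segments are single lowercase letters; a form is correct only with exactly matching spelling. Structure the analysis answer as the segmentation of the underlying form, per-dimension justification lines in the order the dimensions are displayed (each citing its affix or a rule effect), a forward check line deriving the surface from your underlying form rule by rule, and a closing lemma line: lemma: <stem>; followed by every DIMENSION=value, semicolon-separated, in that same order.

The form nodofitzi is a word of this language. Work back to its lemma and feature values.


underlying: n-odof-it-zu
MOD=gu - signalled by the affix n-
CASE=ib - signalled by the affix -zu
TOR=ri - signalled by the affix -it
check: nodofitzu -> nodofitzi
lemma: odof; MOD=gu; CASE=ib; TOR=ri


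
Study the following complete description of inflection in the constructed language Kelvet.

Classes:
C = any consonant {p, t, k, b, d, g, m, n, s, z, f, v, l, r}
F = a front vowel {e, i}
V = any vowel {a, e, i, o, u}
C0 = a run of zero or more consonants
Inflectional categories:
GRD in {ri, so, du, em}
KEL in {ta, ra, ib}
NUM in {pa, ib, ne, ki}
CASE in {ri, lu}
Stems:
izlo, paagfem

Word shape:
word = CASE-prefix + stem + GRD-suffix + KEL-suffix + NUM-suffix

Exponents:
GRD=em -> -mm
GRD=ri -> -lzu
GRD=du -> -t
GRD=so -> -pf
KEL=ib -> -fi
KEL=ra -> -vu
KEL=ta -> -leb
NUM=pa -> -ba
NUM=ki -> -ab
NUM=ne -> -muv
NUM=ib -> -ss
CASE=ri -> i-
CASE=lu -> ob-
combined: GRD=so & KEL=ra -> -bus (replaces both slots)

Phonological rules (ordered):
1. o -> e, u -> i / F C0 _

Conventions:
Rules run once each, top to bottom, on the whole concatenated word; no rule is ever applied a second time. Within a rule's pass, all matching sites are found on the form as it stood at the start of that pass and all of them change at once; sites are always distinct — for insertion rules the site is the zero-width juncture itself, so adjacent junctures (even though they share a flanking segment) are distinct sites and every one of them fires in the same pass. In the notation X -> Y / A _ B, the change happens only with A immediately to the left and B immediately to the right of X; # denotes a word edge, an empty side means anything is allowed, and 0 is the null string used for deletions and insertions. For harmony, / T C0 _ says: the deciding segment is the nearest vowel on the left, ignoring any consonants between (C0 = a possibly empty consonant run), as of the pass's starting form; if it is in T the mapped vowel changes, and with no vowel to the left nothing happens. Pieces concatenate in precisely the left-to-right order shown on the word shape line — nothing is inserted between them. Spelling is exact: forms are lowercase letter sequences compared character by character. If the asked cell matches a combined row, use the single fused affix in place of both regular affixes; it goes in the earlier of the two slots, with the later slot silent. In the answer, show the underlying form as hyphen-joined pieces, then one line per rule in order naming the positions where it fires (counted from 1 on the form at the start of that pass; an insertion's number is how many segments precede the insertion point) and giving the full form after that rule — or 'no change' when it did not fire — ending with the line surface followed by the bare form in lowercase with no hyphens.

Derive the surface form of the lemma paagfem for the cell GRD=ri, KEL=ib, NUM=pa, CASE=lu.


underlying: ob-paagfem-lzu-fi-ba
1. o -> e, u -> i / F C0 _: fires at position(s) 12: obpaagfemlzifiba
surface: obpaagfemlzifiba


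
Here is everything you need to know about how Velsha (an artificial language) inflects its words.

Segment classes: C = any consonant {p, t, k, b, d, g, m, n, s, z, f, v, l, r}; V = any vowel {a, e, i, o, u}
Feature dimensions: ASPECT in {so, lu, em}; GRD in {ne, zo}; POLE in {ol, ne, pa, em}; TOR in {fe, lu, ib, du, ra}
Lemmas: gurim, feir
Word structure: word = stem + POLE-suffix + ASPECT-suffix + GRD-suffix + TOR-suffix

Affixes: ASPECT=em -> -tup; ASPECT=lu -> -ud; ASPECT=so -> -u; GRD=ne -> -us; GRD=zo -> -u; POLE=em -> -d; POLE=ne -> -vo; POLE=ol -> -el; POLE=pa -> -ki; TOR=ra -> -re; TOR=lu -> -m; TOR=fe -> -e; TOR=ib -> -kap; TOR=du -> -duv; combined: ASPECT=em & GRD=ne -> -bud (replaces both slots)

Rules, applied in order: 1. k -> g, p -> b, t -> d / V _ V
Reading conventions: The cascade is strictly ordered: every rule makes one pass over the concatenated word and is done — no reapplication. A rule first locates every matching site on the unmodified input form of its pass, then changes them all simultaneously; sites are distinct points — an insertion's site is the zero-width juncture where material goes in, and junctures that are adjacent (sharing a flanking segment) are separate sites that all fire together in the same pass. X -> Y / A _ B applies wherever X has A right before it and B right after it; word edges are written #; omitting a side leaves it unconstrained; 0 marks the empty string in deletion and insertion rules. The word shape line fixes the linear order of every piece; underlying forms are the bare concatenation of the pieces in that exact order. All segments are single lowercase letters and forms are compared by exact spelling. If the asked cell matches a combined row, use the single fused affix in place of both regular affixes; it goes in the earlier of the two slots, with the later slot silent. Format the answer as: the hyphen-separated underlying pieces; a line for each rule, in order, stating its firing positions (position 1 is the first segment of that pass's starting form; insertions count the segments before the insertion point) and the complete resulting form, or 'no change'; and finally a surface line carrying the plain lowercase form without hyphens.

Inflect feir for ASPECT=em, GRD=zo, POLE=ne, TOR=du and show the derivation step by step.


underlying: feir-vo-tup-u-duv
1. k -> g, p -> b, t -> d / V _ V: fires at position(s) 7, 9: feirvodubuduv
surface: feirvodubuduv
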